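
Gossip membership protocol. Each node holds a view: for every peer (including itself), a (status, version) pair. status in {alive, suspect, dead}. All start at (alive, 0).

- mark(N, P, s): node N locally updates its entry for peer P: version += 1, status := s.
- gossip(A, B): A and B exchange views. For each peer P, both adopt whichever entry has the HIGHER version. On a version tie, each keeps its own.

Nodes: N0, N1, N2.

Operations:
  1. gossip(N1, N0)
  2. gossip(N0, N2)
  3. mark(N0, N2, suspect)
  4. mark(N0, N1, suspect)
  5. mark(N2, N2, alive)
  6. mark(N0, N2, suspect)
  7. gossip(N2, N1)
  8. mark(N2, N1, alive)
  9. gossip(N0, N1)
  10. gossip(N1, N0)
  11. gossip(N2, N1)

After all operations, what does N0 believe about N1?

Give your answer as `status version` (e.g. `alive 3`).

Op 1: gossip N1<->N0 -> N1.N0=(alive,v0) N1.N1=(alive,v0) N1.N2=(alive,v0) | N0.N0=(alive,v0) N0.N1=(alive,v0) N0.N2=(alive,v0)
Op 2: gossip N0<->N2 -> N0.N0=(alive,v0) N0.N1=(alive,v0) N0.N2=(alive,v0) | N2.N0=(alive,v0) N2.N1=(alive,v0) N2.N2=(alive,v0)
Op 3: N0 marks N2=suspect -> (suspect,v1)
Op 4: N0 marks N1=suspect -> (suspect,v1)
Op 5: N2 marks N2=alive -> (alive,v1)
Op 6: N0 marks N2=suspect -> (suspect,v2)
Op 7: gossip N2<->N1 -> N2.N0=(alive,v0) N2.N1=(alive,v0) N2.N2=(alive,v1) | N1.N0=(alive,v0) N1.N1=(alive,v0) N1.N2=(alive,v1)
Op 8: N2 marks N1=alive -> (alive,v1)
Op 9: gossip N0<->N1 -> N0.N0=(alive,v0) N0.N1=(suspect,v1) N0.N2=(suspect,v2) | N1.N0=(alive,v0) N1.N1=(suspect,v1) N1.N2=(suspect,v2)
Op 10: gossip N1<->N0 -> N1.N0=(alive,v0) N1.N1=(suspect,v1) N1.N2=(suspect,v2) | N0.N0=(alive,v0) N0.N1=(suspect,v1) N0.N2=(suspect,v2)
Op 11: gossip N2<->N1 -> N2.N0=(alive,v0) N2.N1=(alive,v1) N2.N2=(suspect,v2) | N1.N0=(alive,v0) N1.N1=(suspect,v1) N1.N2=(suspect,v2)

Answer: suspect 1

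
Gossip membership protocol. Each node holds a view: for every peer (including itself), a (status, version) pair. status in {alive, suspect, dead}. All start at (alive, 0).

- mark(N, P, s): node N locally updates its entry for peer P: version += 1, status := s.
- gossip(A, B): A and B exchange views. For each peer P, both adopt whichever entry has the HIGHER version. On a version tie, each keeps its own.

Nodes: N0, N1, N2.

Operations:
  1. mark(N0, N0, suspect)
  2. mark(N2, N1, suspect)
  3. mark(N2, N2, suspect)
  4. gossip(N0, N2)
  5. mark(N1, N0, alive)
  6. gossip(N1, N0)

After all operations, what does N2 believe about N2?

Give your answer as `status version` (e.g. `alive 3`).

Answer: suspect 1

Derivation:
Op 1: N0 marks N0=suspect -> (suspect,v1)
Op 2: N2 marks N1=suspect -> (suspect,v1)
Op 3: N2 marks N2=suspect -> (suspect,v1)
Op 4: gossip N0<->N2 -> N0.N0=(suspect,v1) N0.N1=(suspect,v1) N0.N2=(suspect,v1) | N2.N0=(suspect,v1) N2.N1=(suspect,v1) N2.N2=(suspect,v1)
Op 5: N1 marks N0=alive -> (alive,v1)
Op 6: gossip N1<->N0 -> N1.N0=(alive,v1) N1.N1=(suspect,v1) N1.N2=(suspect,v1) | N0.N0=(suspect,v1) N0.N1=(suspect,v1) N0.N2=(suspect,v1)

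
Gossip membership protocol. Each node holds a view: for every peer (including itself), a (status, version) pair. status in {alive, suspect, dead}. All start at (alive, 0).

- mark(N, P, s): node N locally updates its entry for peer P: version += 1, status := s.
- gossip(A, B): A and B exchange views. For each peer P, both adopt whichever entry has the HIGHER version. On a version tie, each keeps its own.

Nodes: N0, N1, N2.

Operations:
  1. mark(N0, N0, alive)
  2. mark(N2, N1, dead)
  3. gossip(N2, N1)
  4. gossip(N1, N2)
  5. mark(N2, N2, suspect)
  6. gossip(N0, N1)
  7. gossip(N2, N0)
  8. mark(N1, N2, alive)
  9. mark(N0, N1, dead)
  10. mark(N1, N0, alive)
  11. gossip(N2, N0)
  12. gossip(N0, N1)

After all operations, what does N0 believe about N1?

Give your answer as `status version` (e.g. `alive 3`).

Answer: dead 2

Derivation:
Op 1: N0 marks N0=alive -> (alive,v1)
Op 2: N2 marks N1=dead -> (dead,v1)
Op 3: gossip N2<->N1 -> N2.N0=(alive,v0) N2.N1=(dead,v1) N2.N2=(alive,v0) | N1.N0=(alive,v0) N1.N1=(dead,v1) N1.N2=(alive,v0)
Op 4: gossip N1<->N2 -> N1.N0=(alive,v0) N1.N1=(dead,v1) N1.N2=(alive,v0) | N2.N0=(alive,v0) N2.N1=(dead,v1) N2.N2=(alive,v0)
Op 5: N2 marks N2=suspect -> (suspect,v1)
Op 6: gossip N0<->N1 -> N0.N0=(alive,v1) N0.N1=(dead,v1) N0.N2=(alive,v0) | N1.N0=(alive,v1) N1.N1=(dead,v1) N1.N2=(alive,v0)
Op 7: gossip N2<->N0 -> N2.N0=(alive,v1) N2.N1=(dead,v1) N2.N2=(suspect,v1) | N0.N0=(alive,v1) N0.N1=(dead,v1) N0.N2=(suspect,v1)
Op 8: N1 marks N2=alive -> (alive,v1)
Op 9: N0 marks N1=dead -> (dead,v2)
Op 10: N1 marks N0=alive -> (alive,v2)
Op 11: gossip N2<->N0 -> N2.N0=(alive,v1) N2.N1=(dead,v2) N2.N2=(suspect,v1) | N0.N0=(alive,v1) N0.N1=(dead,v2) N0.N2=(suspect,v1)
Op 12: gossip N0<->N1 -> N0.N0=(alive,v2) N0.N1=(dead,v2) N0.N2=(suspect,v1) | N1.N0=(alive,v2) N1.N1=(dead,v2) N1.N2=(alive,v1)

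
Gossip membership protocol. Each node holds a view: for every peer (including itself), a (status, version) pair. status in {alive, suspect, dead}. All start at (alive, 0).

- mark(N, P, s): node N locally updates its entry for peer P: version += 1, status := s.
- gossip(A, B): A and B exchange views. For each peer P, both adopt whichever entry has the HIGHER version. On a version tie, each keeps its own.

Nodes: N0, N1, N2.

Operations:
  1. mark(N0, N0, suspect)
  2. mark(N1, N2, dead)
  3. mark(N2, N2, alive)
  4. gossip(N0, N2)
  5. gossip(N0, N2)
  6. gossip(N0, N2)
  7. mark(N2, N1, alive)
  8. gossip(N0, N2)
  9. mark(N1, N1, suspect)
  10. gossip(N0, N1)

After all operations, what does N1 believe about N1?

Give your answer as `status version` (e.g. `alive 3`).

Op 1: N0 marks N0=suspect -> (suspect,v1)
Op 2: N1 marks N2=dead -> (dead,v1)
Op 3: N2 marks N2=alive -> (alive,v1)
Op 4: gossip N0<->N2 -> N0.N0=(suspect,v1) N0.N1=(alive,v0) N0.N2=(alive,v1) | N2.N0=(suspect,v1) N2.N1=(alive,v0) N2.N2=(alive,v1)
Op 5: gossip N0<->N2 -> N0.N0=(suspect,v1) N0.N1=(alive,v0) N0.N2=(alive,v1) | N2.N0=(suspect,v1) N2.N1=(alive,v0) N2.N2=(alive,v1)
Op 6: gossip N0<->N2 -> N0.N0=(suspect,v1) N0.N1=(alive,v0) N0.N2=(alive,v1) | N2.N0=(suspect,v1) N2.N1=(alive,v0) N2.N2=(alive,v1)
Op 7: N2 marks N1=alive -> (alive,v1)
Op 8: gossip N0<->N2 -> N0.N0=(suspect,v1) N0.N1=(alive,v1) N0.N2=(alive,v1) | N2.N0=(suspect,v1) N2.N1=(alive,v1) N2.N2=(alive,v1)
Op 9: N1 marks N1=suspect -> (suspect,v1)
Op 10: gossip N0<->N1 -> N0.N0=(suspect,v1) N0.N1=(alive,v1) N0.N2=(alive,v1) | N1.N0=(suspect,v1) N1.N1=(suspect,v1) N1.N2=(dead,v1)

Answer: suspect 1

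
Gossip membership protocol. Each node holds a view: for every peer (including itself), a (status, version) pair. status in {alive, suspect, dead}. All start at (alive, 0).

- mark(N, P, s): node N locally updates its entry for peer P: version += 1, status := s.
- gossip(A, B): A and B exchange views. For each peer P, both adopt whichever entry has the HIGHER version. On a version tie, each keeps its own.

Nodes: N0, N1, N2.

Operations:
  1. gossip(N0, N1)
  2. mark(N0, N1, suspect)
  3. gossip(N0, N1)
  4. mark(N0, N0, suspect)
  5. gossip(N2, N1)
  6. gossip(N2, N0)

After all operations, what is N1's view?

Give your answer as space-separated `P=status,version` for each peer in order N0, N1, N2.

Op 1: gossip N0<->N1 -> N0.N0=(alive,v0) N0.N1=(alive,v0) N0.N2=(alive,v0) | N1.N0=(alive,v0) N1.N1=(alive,v0) N1.N2=(alive,v0)
Op 2: N0 marks N1=suspect -> (suspect,v1)
Op 3: gossip N0<->N1 -> N0.N0=(alive,v0) N0.N1=(suspect,v1) N0.N2=(alive,v0) | N1.N0=(alive,v0) N1.N1=(suspect,v1) N1.N2=(alive,v0)
Op 4: N0 marks N0=suspect -> (suspect,v1)
Op 5: gossip N2<->N1 -> N2.N0=(alive,v0) N2.N1=(suspect,v1) N2.N2=(alive,v0) | N1.N0=(alive,v0) N1.N1=(suspect,v1) N1.N2=(alive,v0)
Op 6: gossip N2<->N0 -> N2.N0=(suspect,v1) N2.N1=(suspect,v1) N2.N2=(alive,v0) | N0.N0=(suspect,v1) N0.N1=(suspect,v1) N0.N2=(alive,v0)

Answer: N0=alive,0 N1=suspect,1 N2=alive,0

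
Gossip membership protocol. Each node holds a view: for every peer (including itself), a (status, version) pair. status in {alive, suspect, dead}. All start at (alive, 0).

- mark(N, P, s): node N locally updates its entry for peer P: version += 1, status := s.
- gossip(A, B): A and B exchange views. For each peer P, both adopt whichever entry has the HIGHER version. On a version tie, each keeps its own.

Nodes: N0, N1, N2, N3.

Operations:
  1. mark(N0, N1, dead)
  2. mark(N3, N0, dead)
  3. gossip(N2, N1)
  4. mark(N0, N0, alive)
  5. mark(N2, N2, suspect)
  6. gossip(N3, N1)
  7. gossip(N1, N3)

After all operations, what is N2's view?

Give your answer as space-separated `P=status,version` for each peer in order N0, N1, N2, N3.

Answer: N0=alive,0 N1=alive,0 N2=suspect,1 N3=alive,0

Derivation:
Op 1: N0 marks N1=dead -> (dead,v1)
Op 2: N3 marks N0=dead -> (dead,v1)
Op 3: gossip N2<->N1 -> N2.N0=(alive,v0) N2.N1=(alive,v0) N2.N2=(alive,v0) N2.N3=(alive,v0) | N1.N0=(alive,v0) N1.N1=(alive,v0) N1.N2=(alive,v0) N1.N3=(alive,v0)
Op 4: N0 marks N0=alive -> (alive,v1)
Op 5: N2 marks N2=suspect -> (suspect,v1)
Op 6: gossip N3<->N1 -> N3.N0=(dead,v1) N3.N1=(alive,v0) N3.N2=(alive,v0) N3.N3=(alive,v0) | N1.N0=(dead,v1) N1.N1=(alive,v0) N1.N2=(alive,v0) N1.N3=(alive,v0)
Op 7: gossip N1<->N3 -> N1.N0=(dead,v1) N1.N1=(alive,v0) N1.N2=(alive,v0) N1.N3=(alive,v0) | N3.N0=(dead,v1) N3.N1=(alive,v0) N3.N2=(alive,v0) N3.N3=(alive,v0)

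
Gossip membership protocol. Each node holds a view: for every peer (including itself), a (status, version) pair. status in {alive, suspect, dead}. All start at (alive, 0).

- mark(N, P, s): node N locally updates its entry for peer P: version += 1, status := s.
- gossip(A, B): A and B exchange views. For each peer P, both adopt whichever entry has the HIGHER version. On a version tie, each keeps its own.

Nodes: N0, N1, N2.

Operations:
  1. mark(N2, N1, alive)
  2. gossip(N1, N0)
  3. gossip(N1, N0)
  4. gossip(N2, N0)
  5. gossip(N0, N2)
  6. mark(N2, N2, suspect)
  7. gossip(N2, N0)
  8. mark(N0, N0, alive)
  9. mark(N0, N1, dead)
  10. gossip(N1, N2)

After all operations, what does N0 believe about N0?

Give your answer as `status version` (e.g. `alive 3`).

Op 1: N2 marks N1=alive -> (alive,v1)
Op 2: gossip N1<->N0 -> N1.N0=(alive,v0) N1.N1=(alive,v0) N1.N2=(alive,v0) | N0.N0=(alive,v0) N0.N1=(alive,v0) N0.N2=(alive,v0)
Op 3: gossip N1<->N0 -> N1.N0=(alive,v0) N1.N1=(alive,v0) N1.N2=(alive,v0) | N0.N0=(alive,v0) N0.N1=(alive,v0) N0.N2=(alive,v0)
Op 4: gossip N2<->N0 -> N2.N0=(alive,v0) N2.N1=(alive,v1) N2.N2=(alive,v0) | N0.N0=(alive,v0) N0.N1=(alive,v1) N0.N2=(alive,v0)
Op 5: gossip N0<->N2 -> N0.N0=(alive,v0) N0.N1=(alive,v1) N0.N2=(alive,v0) | N2.N0=(alive,v0) N2.N1=(alive,v1) N2.N2=(alive,v0)
Op 6: N2 marks N2=suspect -> (suspect,v1)
Op 7: gossip N2<->N0 -> N2.N0=(alive,v0) N2.N1=(alive,v1) N2.N2=(suspect,v1) | N0.N0=(alive,v0) N0.N1=(alive,v1) N0.N2=(suspect,v1)
Op 8: N0 marks N0=alive -> (alive,v1)
Op 9: N0 marks N1=dead -> (dead,v2)
Op 10: gossip N1<->N2 -> N1.N0=(alive,v0) N1.N1=(alive,v1) N1.N2=(suspect,v1) | N2.N0=(alive,v0) N2.N1=(alive,v1) N2.N2=(suspect,v1)

Answer: alive 1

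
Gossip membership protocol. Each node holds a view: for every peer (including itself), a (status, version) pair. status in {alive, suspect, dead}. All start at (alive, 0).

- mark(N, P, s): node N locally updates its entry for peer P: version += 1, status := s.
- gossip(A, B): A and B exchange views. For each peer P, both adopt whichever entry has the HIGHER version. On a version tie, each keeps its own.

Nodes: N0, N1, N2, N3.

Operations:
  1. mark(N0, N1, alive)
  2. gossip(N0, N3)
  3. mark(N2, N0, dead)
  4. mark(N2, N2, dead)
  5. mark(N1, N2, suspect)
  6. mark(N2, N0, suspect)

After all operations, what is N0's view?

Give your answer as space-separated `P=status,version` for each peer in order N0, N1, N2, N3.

Answer: N0=alive,0 N1=alive,1 N2=alive,0 N3=alive,0

Derivation:
Op 1: N0 marks N1=alive -> (alive,v1)
Op 2: gossip N0<->N3 -> N0.N0=(alive,v0) N0.N1=(alive,v1) N0.N2=(alive,v0) N0.N3=(alive,v0) | N3.N0=(alive,v0) N3.N1=(alive,v1) N3.N2=(alive,v0) N3.N3=(alive,v0)
Op 3: N2 marks N0=dead -> (dead,v1)
Op 4: N2 marks N2=dead -> (dead,v1)
Op 5: N1 marks N2=suspect -> (suspect,v1)
Op 6: N2 marks N0=suspect -> (suspect,v2)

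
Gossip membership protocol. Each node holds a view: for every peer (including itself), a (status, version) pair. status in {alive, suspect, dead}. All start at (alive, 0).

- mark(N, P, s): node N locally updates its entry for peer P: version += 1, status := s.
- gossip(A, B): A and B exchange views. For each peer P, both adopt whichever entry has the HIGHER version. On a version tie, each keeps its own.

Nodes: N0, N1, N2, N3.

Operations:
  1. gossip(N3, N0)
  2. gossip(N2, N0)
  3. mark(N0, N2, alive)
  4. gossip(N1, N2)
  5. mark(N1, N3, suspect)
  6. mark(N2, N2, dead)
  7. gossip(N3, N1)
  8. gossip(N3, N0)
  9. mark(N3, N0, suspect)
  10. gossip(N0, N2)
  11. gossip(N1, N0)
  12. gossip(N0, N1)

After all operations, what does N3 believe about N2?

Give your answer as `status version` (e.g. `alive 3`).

Op 1: gossip N3<->N0 -> N3.N0=(alive,v0) N3.N1=(alive,v0) N3.N2=(alive,v0) N3.N3=(alive,v0) | N0.N0=(alive,v0) N0.N1=(alive,v0) N0.N2=(alive,v0) N0.N3=(alive,v0)
Op 2: gossip N2<->N0 -> N2.N0=(alive,v0) N2.N1=(alive,v0) N2.N2=(alive,v0) N2.N3=(alive,v0) | N0.N0=(alive,v0) N0.N1=(alive,v0) N0.N2=(alive,v0) N0.N3=(alive,v0)
Op 3: N0 marks N2=alive -> (alive,v1)
Op 4: gossip N1<->N2 -> N1.N0=(alive,v0) N1.N1=(alive,v0) N1.N2=(alive,v0) N1.N3=(alive,v0) | N2.N0=(alive,v0) N2.N1=(alive,v0) N2.N2=(alive,v0) N2.N3=(alive,v0)
Op 5: N1 marks N3=suspect -> (suspect,v1)
Op 6: N2 marks N2=dead -> (dead,v1)
Op 7: gossip N3<->N1 -> N3.N0=(alive,v0) N3.N1=(alive,v0) N3.N2=(alive,v0) N3.N3=(suspect,v1) | N1.N0=(alive,v0) N1.N1=(alive,v0) N1.N2=(alive,v0) N1.N3=(suspect,v1)
Op 8: gossip N3<->N0 -> N3.N0=(alive,v0) N3.N1=(alive,v0) N3.N2=(alive,v1) N3.N3=(suspect,v1) | N0.N0=(alive,v0) N0.N1=(alive,v0) N0.N2=(alive,v1) N0.N3=(suspect,v1)
Op 9: N3 marks N0=suspect -> (suspect,v1)
Op 10: gossip N0<->N2 -> N0.N0=(alive,v0) N0.N1=(alive,v0) N0.N2=(alive,v1) N0.N3=(suspect,v1) | N2.N0=(alive,v0) N2.N1=(alive,v0) N2.N2=(dead,v1) N2.N3=(suspect,v1)
Op 11: gossip N1<->N0 -> N1.N0=(alive,v0) N1.N1=(alive,v0) N1.N2=(alive,v1) N1.N3=(suspect,v1) | N0.N0=(alive,v0) N0.N1=(alive,v0) N0.N2=(alive,v1) N0.N3=(suspect,v1)
Op 12: gossip N0<->N1 -> N0.N0=(alive,v0) N0.N1=(alive,v0) N0.N2=(alive,v1) N0.N3=(suspect,v1) | N1.N0=(alive,v0) N1.N1=(alive,v0) N1.N2=(alive,v1) N1.N3=(suspect,v1)

Answer: alive 1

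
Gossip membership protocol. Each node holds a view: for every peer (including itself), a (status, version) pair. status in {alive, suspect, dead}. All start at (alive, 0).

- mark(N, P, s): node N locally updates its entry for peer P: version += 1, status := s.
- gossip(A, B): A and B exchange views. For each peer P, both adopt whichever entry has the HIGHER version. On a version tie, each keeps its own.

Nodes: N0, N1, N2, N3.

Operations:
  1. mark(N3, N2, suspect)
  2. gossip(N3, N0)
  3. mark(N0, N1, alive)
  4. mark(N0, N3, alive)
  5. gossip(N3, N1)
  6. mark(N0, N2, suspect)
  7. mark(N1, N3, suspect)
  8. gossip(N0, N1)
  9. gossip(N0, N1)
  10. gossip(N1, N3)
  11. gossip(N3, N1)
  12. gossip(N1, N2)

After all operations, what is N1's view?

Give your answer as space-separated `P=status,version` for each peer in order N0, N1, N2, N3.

Op 1: N3 marks N2=suspect -> (suspect,v1)
Op 2: gossip N3<->N0 -> N3.N0=(alive,v0) N3.N1=(alive,v0) N3.N2=(suspect,v1) N3.N3=(alive,v0) | N0.N0=(alive,v0) N0.N1=(alive,v0) N0.N2=(suspect,v1) N0.N3=(alive,v0)
Op 3: N0 marks N1=alive -> (alive,v1)
Op 4: N0 marks N3=alive -> (alive,v1)
Op 5: gossip N3<->N1 -> N3.N0=(alive,v0) N3.N1=(alive,v0) N3.N2=(suspect,v1) N3.N3=(alive,v0) | N1.N0=(alive,v0) N1.N1=(alive,v0) N1.N2=(suspect,v1) N1.N3=(alive,v0)
Op 6: N0 marks N2=suspect -> (suspect,v2)
Op 7: N1 marks N3=suspect -> (suspect,v1)
Op 8: gossip N0<->N1 -> N0.N0=(alive,v0) N0.N1=(alive,v1) N0.N2=(suspect,v2) N0.N3=(alive,v1) | N1.N0=(alive,v0) N1.N1=(alive,v1) N1.N2=(suspect,v2) N1.N3=(suspect,v1)
Op 9: gossip N0<->N1 -> N0.N0=(alive,v0) N0.N1=(alive,v1) N0.N2=(suspect,v2) N0.N3=(alive,v1) | N1.N0=(alive,v0) N1.N1=(alive,v1) N1.N2=(suspect,v2) N1.N3=(suspect,v1)
Op 10: gossip N1<->N3 -> N1.N0=(alive,v0) N1.N1=(alive,v1) N1.N2=(suspect,v2) N1.N3=(suspect,v1) | N3.N0=(alive,v0) N3.N1=(alive,v1) N3.N2=(suspect,v2) N3.N3=(suspect,v1)
Op 11: gossip N3<->N1 -> N3.N0=(alive,v0) N3.N1=(alive,v1) N3.N2=(suspect,v2) N3.N3=(suspect,v1) | N1.N0=(alive,v0) N1.N1=(alive,v1) N1.N2=(suspect,v2) N1.N3=(suspect,v1)
Op 12: gossip N1<->N2 -> N1.N0=(alive,v0) N1.N1=(alive,v1) N1.N2=(suspect,v2) N1.N3=(suspect,v1) | N2.N0=(alive,v0) N2.N1=(alive,v1) N2.N2=(suspect,v2) N2.N3=(suspect,v1)

Answer: N0=alive,0 N1=alive,1 N2=suspect,2 N3=suspect,1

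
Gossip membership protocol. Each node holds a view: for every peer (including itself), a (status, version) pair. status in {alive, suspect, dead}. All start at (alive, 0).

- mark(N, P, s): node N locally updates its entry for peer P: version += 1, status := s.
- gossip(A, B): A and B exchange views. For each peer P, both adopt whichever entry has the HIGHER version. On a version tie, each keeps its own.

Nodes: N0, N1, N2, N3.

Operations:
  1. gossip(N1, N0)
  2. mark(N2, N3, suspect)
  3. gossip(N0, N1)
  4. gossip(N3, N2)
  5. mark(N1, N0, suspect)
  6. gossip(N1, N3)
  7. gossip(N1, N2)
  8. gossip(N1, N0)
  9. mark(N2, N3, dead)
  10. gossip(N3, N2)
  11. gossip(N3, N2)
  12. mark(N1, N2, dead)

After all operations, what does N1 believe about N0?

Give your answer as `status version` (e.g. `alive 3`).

Answer: suspect 1

Derivation:
Op 1: gossip N1<->N0 -> N1.N0=(alive,v0) N1.N1=(alive,v0) N1.N2=(alive,v0) N1.N3=(alive,v0) | N0.N0=(alive,v0) N0.N1=(alive,v0) N0.N2=(alive,v0) N0.N3=(alive,v0)
Op 2: N2 marks N3=suspect -> (suspect,v1)
Op 3: gossip N0<->N1 -> N0.N0=(alive,v0) N0.N1=(alive,v0) N0.N2=(alive,v0) N0.N3=(alive,v0) | N1.N0=(alive,v0) N1.N1=(alive,v0) N1.N2=(alive,v0) N1.N3=(alive,v0)
Op 4: gossip N3<->N2 -> N3.N0=(alive,v0) N3.N1=(alive,v0) N3.N2=(alive,v0) N3.N3=(suspect,v1) | N2.N0=(alive,v0) N2.N1=(alive,v0) N2.N2=(alive,v0) N2.N3=(suspect,v1)
Op 5: N1 marks N0=suspect -> (suspect,v1)
Op 6: gossip N1<->N3 -> N1.N0=(suspect,v1) N1.N1=(alive,v0) N1.N2=(alive,v0) N1.N3=(suspect,v1) | N3.N0=(suspect,v1) N3.N1=(alive,v0) N3.N2=(alive,v0) N3.N3=(suspect,v1)
Op 7: gossip N1<->N2 -> N1.N0=(suspect,v1) N1.N1=(alive,v0) N1.N2=(alive,v0) N1.N3=(suspect,v1) | N2.N0=(suspect,v1) N2.N1=(alive,v0) N2.N2=(alive,v0) N2.N3=(suspect,v1)
Op 8: gossip N1<->N0 -> N1.N0=(suspect,v1) N1.N1=(alive,v0) N1.N2=(alive,v0) N1.N3=(suspect,v1) | N0.N0=(suspect,v1) N0.N1=(alive,v0) N0.N2=(alive,v0) N0.N3=(suspect,v1)
Op 9: N2 marks N3=dead -> (dead,v2)
Op 10: gossip N3<->N2 -> N3.N0=(suspect,v1) N3.N1=(alive,v0) N3.N2=(alive,v0) N3.N3=(dead,v2) | N2.N0=(suspect,v1) N2.N1=(alive,v0) N2.N2=(alive,v0) N2.N3=(dead,v2)
Op 11: gossip N3<->N2 -> N3.N0=(suspect,v1) N3.N1=(alive,v0) N3.N2=(alive,v0) N3.N3=(dead,v2) | N2.N0=(suspect,v1) N2.N1=(alive,v0) N2.N2=(alive,v0) N2.N3=(dead,v2)
Op 12: N1 marks N2=dead -> (dead,v1)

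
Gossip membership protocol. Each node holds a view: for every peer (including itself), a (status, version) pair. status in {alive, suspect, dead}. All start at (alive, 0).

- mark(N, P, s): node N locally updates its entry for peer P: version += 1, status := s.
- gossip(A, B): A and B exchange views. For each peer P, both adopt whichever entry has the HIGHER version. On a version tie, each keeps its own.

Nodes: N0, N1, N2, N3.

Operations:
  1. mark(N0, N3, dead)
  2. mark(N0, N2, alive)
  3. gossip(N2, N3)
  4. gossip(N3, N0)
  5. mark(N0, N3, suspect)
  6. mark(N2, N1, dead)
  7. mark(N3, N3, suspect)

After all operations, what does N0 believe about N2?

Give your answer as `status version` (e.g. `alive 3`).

Op 1: N0 marks N3=dead -> (dead,v1)
Op 2: N0 marks N2=alive -> (alive,v1)
Op 3: gossip N2<->N3 -> N2.N0=(alive,v0) N2.N1=(alive,v0) N2.N2=(alive,v0) N2.N3=(alive,v0) | N3.N0=(alive,v0) N3.N1=(alive,v0) N3.N2=(alive,v0) N3.N3=(alive,v0)
Op 4: gossip N3<->N0 -> N3.N0=(alive,v0) N3.N1=(alive,v0) N3.N2=(alive,v1) N3.N3=(dead,v1) | N0.N0=(alive,v0) N0.N1=(alive,v0) N0.N2=(alive,v1) N0.N3=(dead,v1)
Op 5: N0 marks N3=suspect -> (suspect,v2)
Op 6: N2 marks N1=dead -> (dead,v1)
Op 7: N3 marks N3=suspect -> (suspect,v2)

Answer: alive 1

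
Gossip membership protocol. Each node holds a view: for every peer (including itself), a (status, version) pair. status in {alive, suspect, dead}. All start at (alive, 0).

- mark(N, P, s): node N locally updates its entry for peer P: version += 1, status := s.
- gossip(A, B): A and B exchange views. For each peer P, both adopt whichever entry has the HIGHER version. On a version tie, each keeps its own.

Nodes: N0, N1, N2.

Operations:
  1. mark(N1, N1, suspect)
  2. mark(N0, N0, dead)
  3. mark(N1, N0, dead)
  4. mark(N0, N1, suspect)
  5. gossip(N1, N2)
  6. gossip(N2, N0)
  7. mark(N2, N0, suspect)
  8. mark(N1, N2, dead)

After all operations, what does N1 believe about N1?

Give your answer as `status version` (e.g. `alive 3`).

Answer: suspect 1

Derivation:
Op 1: N1 marks N1=suspect -> (suspect,v1)
Op 2: N0 marks N0=dead -> (dead,v1)
Op 3: N1 marks N0=dead -> (dead,v1)
Op 4: N0 marks N1=suspect -> (suspect,v1)
Op 5: gossip N1<->N2 -> N1.N0=(dead,v1) N1.N1=(suspect,v1) N1.N2=(alive,v0) | N2.N0=(dead,v1) N2.N1=(suspect,v1) N2.N2=(alive,v0)
Op 6: gossip N2<->N0 -> N2.N0=(dead,v1) N2.N1=(suspect,v1) N2.N2=(alive,v0) | N0.N0=(dead,v1) N0.N1=(suspect,v1) N0.N2=(alive,v0)
Op 7: N2 marks N0=suspect -> (suspect,v2)
Op 8: N1 marks N2=dead -> (dead,v1)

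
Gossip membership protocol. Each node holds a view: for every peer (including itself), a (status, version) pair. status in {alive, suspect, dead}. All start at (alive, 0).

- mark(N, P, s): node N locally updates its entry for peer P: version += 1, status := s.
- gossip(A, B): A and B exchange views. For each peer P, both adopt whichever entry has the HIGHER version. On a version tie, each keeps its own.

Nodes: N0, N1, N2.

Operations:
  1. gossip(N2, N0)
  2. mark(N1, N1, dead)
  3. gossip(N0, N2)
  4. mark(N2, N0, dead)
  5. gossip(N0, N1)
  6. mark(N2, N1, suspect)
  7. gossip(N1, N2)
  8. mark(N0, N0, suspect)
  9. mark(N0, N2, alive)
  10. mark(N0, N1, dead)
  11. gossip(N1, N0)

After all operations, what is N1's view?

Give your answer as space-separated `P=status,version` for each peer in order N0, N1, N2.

Op 1: gossip N2<->N0 -> N2.N0=(alive,v0) N2.N1=(alive,v0) N2.N2=(alive,v0) | N0.N0=(alive,v0) N0.N1=(alive,v0) N0.N2=(alive,v0)
Op 2: N1 marks N1=dead -> (dead,v1)
Op 3: gossip N0<->N2 -> N0.N0=(alive,v0) N0.N1=(alive,v0) N0.N2=(alive,v0) | N2.N0=(alive,v0) N2.N1=(alive,v0) N2.N2=(alive,v0)
Op 4: N2 marks N0=dead -> (dead,v1)
Op 5: gossip N0<->N1 -> N0.N0=(alive,v0) N0.N1=(dead,v1) N0.N2=(alive,v0) | N1.N0=(alive,v0) N1.N1=(dead,v1) N1.N2=(alive,v0)
Op 6: N2 marks N1=suspect -> (suspect,v1)
Op 7: gossip N1<->N2 -> N1.N0=(dead,v1) N1.N1=(dead,v1) N1.N2=(alive,v0) | N2.N0=(dead,v1) N2.N1=(suspect,v1) N2.N2=(alive,v0)
Op 8: N0 marks N0=suspect -> (suspect,v1)
Op 9: N0 marks N2=alive -> (alive,v1)
Op 10: N0 marks N1=dead -> (dead,v2)
Op 11: gossip N1<->N0 -> N1.N0=(dead,v1) N1.N1=(dead,v2) N1.N2=(alive,v1) | N0.N0=(suspect,v1) N0.N1=(dead,v2) N0.N2=(alive,v1)

Answer: N0=dead,1 N1=dead,2 N2=alive,1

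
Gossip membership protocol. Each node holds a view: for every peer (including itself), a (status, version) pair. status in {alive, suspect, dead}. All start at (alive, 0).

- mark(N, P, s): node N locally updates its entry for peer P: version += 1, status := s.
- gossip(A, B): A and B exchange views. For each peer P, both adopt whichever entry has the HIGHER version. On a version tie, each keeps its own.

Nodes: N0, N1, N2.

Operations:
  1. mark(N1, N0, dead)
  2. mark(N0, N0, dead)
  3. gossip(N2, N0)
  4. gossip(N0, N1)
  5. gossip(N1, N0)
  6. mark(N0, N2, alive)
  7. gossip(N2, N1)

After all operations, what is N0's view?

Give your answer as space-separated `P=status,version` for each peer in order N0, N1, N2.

Answer: N0=dead,1 N1=alive,0 N2=alive,1

Derivation:
Op 1: N1 marks N0=dead -> (dead,v1)
Op 2: N0 marks N0=dead -> (dead,v1)
Op 3: gossip N2<->N0 -> N2.N0=(dead,v1) N2.N1=(alive,v0) N2.N2=(alive,v0) | N0.N0=(dead,v1) N0.N1=(alive,v0) N0.N2=(alive,v0)
Op 4: gossip N0<->N1 -> N0.N0=(dead,v1) N0.N1=(alive,v0) N0.N2=(alive,v0) | N1.N0=(dead,v1) N1.N1=(alive,v0) N1.N2=(alive,v0)
Op 5: gossip N1<->N0 -> N1.N0=(dead,v1) N1.N1=(alive,v0) N1.N2=(alive,v0) | N0.N0=(dead,v1) N0.N1=(alive,v0) N0.N2=(alive,v0)
Op 6: N0 marks N2=alive -> (alive,v1)
Op 7: gossip N2<->N1 -> N2.N0=(dead,v1) N2.N1=(alive,v0) N2.N2=(alive,v0) | N1.N0=(dead,v1) N1.N1=(alive,v0) N1.N2=(alive,v0)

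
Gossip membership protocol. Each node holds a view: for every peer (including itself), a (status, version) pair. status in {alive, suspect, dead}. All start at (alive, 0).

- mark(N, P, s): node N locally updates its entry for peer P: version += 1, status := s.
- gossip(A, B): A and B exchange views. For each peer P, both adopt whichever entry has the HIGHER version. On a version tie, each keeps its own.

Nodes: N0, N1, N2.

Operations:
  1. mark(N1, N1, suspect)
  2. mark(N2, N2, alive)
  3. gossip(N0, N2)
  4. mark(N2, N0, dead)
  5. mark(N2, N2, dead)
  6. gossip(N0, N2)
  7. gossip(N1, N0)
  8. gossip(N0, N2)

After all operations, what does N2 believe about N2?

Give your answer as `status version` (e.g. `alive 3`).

Op 1: N1 marks N1=suspect -> (suspect,v1)
Op 2: N2 marks N2=alive -> (alive,v1)
Op 3: gossip N0<->N2 -> N0.N0=(alive,v0) N0.N1=(alive,v0) N0.N2=(alive,v1) | N2.N0=(alive,v0) N2.N1=(alive,v0) N2.N2=(alive,v1)
Op 4: N2 marks N0=dead -> (dead,v1)
Op 5: N2 marks N2=dead -> (dead,v2)
Op 6: gossip N0<->N2 -> N0.N0=(dead,v1) N0.N1=(alive,v0) N0.N2=(dead,v2) | N2.N0=(dead,v1) N2.N1=(alive,v0) N2.N2=(dead,v2)
Op 7: gossip N1<->N0 -> N1.N0=(dead,v1) N1.N1=(suspect,v1) N1.N2=(dead,v2) | N0.N0=(dead,v1) N0.N1=(suspect,v1) N0.N2=(dead,v2)
Op 8: gossip N0<->N2 -> N0.N0=(dead,v1) N0.N1=(suspect,v1) N0.N2=(dead,v2) | N2.N0=(dead,v1) N2.N1=(suspect,v1) N2.N2=(dead,v2)

Answer: dead 2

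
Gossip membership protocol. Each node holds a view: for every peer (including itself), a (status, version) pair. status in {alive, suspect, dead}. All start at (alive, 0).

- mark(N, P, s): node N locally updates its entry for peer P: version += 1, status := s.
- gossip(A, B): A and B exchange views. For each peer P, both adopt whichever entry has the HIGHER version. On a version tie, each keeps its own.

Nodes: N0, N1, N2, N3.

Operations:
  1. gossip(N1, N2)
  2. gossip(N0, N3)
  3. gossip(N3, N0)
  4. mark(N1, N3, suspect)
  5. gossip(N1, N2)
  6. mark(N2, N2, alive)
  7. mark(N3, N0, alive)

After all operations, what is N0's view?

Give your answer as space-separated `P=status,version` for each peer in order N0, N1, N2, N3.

Op 1: gossip N1<->N2 -> N1.N0=(alive,v0) N1.N1=(alive,v0) N1.N2=(alive,v0) N1.N3=(alive,v0) | N2.N0=(alive,v0) N2.N1=(alive,v0) N2.N2=(alive,v0) N2.N3=(alive,v0)
Op 2: gossip N0<->N3 -> N0.N0=(alive,v0) N0.N1=(alive,v0) N0.N2=(alive,v0) N0.N3=(alive,v0) | N3.N0=(alive,v0) N3.N1=(alive,v0) N3.N2=(alive,v0) N3.N3=(alive,v0)
Op 3: gossip N3<->N0 -> N3.N0=(alive,v0) N3.N1=(alive,v0) N3.N2=(alive,v0) N3.N3=(alive,v0) | N0.N0=(alive,v0) N0.N1=(alive,v0) N0.N2=(alive,v0) N0.N3=(alive,v0)
Op 4: N1 marks N3=suspect -> (suspect,v1)
Op 5: gossip N1<->N2 -> N1.N0=(alive,v0) N1.N1=(alive,v0) N1.N2=(alive,v0) N1.N3=(suspect,v1) | N2.N0=(alive,v0) N2.N1=(alive,v0) N2.N2=(alive,v0) N2.N3=(suspect,v1)
Op 6: N2 marks N2=alive -> (alive,v1)
Op 7: N3 marks N0=alive -> (alive,v1)

Answer: N0=alive,0 N1=alive,0 N2=alive,0 N3=alive,0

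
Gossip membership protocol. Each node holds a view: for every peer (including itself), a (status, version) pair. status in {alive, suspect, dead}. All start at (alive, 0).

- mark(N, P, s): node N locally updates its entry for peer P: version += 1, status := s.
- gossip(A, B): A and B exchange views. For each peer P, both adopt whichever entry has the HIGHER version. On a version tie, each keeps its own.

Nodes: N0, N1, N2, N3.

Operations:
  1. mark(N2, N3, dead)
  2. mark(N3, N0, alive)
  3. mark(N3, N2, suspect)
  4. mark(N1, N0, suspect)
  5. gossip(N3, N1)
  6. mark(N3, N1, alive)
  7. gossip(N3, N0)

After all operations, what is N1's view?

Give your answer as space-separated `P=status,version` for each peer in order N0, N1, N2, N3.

Op 1: N2 marks N3=dead -> (dead,v1)
Op 2: N3 marks N0=alive -> (alive,v1)
Op 3: N3 marks N2=suspect -> (suspect,v1)
Op 4: N1 marks N0=suspect -> (suspect,v1)
Op 5: gossip N3<->N1 -> N3.N0=(alive,v1) N3.N1=(alive,v0) N3.N2=(suspect,v1) N3.N3=(alive,v0) | N1.N0=(suspect,v1) N1.N1=(alive,v0) N1.N2=(suspect,v1) N1.N3=(alive,v0)
Op 6: N3 marks N1=alive -> (alive,v1)
Op 7: gossip N3<->N0 -> N3.N0=(alive,v1) N3.N1=(alive,v1) N3.N2=(suspect,v1) N3.N3=(alive,v0) | N0.N0=(alive,v1) N0.N1=(alive,v1) N0.N2=(suspect,v1) N0.N3=(alive,v0)

Answer: N0=suspect,1 N1=alive,0 N2=suspect,1 N3=alive,0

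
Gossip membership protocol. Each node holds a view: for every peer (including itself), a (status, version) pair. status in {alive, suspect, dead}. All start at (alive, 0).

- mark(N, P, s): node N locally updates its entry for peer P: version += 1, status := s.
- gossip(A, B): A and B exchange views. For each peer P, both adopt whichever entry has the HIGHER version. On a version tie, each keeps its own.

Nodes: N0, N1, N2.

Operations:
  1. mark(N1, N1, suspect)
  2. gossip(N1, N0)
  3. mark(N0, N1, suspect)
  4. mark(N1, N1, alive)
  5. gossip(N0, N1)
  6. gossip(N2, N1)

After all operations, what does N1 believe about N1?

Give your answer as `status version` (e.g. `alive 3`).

Op 1: N1 marks N1=suspect -> (suspect,v1)
Op 2: gossip N1<->N0 -> N1.N0=(alive,v0) N1.N1=(suspect,v1) N1.N2=(alive,v0) | N0.N0=(alive,v0) N0.N1=(suspect,v1) N0.N2=(alive,v0)
Op 3: N0 marks N1=suspect -> (suspect,v2)
Op 4: N1 marks N1=alive -> (alive,v2)
Op 5: gossip N0<->N1 -> N0.N0=(alive,v0) N0.N1=(suspect,v2) N0.N2=(alive,v0) | N1.N0=(alive,v0) N1.N1=(alive,v2) N1.N2=(alive,v0)
Op 6: gossip N2<->N1 -> N2.N0=(alive,v0) N2.N1=(alive,v2) N2.N2=(alive,v0) | N1.N0=(alive,v0) N1.N1=(alive,v2) N1.N2=(alive,v0)

Answer: alive 2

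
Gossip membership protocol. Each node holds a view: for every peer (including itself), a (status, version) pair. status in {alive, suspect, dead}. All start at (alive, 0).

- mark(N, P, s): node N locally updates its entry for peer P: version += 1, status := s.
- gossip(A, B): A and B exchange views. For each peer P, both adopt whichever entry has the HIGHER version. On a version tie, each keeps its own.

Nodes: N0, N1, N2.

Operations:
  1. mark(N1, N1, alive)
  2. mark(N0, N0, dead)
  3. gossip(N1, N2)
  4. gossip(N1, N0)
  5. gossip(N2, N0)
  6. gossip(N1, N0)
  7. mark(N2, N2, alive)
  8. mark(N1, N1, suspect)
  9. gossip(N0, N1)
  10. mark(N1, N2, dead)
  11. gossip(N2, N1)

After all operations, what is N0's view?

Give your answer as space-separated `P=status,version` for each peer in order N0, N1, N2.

Op 1: N1 marks N1=alive -> (alive,v1)
Op 2: N0 marks N0=dead -> (dead,v1)
Op 3: gossip N1<->N2 -> N1.N0=(alive,v0) N1.N1=(alive,v1) N1.N2=(alive,v0) | N2.N0=(alive,v0) N2.N1=(alive,v1) N2.N2=(alive,v0)
Op 4: gossip N1<->N0 -> N1.N0=(dead,v1) N1.N1=(alive,v1) N1.N2=(alive,v0) | N0.N0=(dead,v1) N0.N1=(alive,v1) N0.N2=(alive,v0)
Op 5: gossip N2<->N0 -> N2.N0=(dead,v1) N2.N1=(alive,v1) N2.N2=(alive,v0) | N0.N0=(dead,v1) N0.N1=(alive,v1) N0.N2=(alive,v0)
Op 6: gossip N1<->N0 -> N1.N0=(dead,v1) N1.N1=(alive,v1) N1.N2=(alive,v0) | N0.N0=(dead,v1) N0.N1=(alive,v1) N0.N2=(alive,v0)
Op 7: N2 marks N2=alive -> (alive,v1)
Op 8: N1 marks N1=suspect -> (suspect,v2)
Op 9: gossip N0<->N1 -> N0.N0=(dead,v1) N0.N1=(suspect,v2) N0.N2=(alive,v0) | N1.N0=(dead,v1) N1.N1=(suspect,v2) N1.N2=(alive,v0)
Op 10: N1 marks N2=dead -> (dead,v1)
Op 11: gossip N2<->N1 -> N2.N0=(dead,v1) N2.N1=(suspect,v2) N2.N2=(alive,v1) | N1.N0=(dead,v1) N1.N1=(suspect,v2) N1.N2=(dead,v1)

Answer: N0=dead,1 N1=suspect,2 N2=alive,0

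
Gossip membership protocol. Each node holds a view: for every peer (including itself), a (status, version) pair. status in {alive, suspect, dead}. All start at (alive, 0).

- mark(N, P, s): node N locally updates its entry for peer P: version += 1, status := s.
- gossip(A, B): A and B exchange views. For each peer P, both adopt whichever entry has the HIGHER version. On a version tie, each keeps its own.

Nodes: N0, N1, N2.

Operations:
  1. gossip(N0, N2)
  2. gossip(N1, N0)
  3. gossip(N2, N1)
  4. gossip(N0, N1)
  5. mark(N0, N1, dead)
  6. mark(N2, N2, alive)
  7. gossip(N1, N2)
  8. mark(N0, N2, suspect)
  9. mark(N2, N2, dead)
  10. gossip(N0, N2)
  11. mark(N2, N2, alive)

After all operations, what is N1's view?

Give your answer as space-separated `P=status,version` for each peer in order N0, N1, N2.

Op 1: gossip N0<->N2 -> N0.N0=(alive,v0) N0.N1=(alive,v0) N0.N2=(alive,v0) | N2.N0=(alive,v0) N2.N1=(alive,v0) N2.N2=(alive,v0)
Op 2: gossip N1<->N0 -> N1.N0=(alive,v0) N1.N1=(alive,v0) N1.N2=(alive,v0) | N0.N0=(alive,v0) N0.N1=(alive,v0) N0.N2=(alive,v0)
Op 3: gossip N2<->N1 -> N2.N0=(alive,v0) N2.N1=(alive,v0) N2.N2=(alive,v0) | N1.N0=(alive,v0) N1.N1=(alive,v0) N1.N2=(alive,v0)
Op 4: gossip N0<->N1 -> N0.N0=(alive,v0) N0.N1=(alive,v0) N0.N2=(alive,v0) | N1.N0=(alive,v0) N1.N1=(alive,v0) N1.N2=(alive,v0)
Op 5: N0 marks N1=dead -> (dead,v1)
Op 6: N2 marks N2=alive -> (alive,v1)
Op 7: gossip N1<->N2 -> N1.N0=(alive,v0) N1.N1=(alive,v0) N1.N2=(alive,v1) | N2.N0=(alive,v0) N2.N1=(alive,v0) N2.N2=(alive,v1)
Op 8: N0 marks N2=suspect -> (suspect,v1)
Op 9: N2 marks N2=dead -> (dead,v2)
Op 10: gossip N0<->N2 -> N0.N0=(alive,v0) N0.N1=(dead,v1) N0.N2=(dead,v2) | N2.N0=(alive,v0) N2.N1=(dead,v1) N2.N2=(dead,v2)
Op 11: N2 marks N2=alive -> (alive,v3)

Answer: N0=alive,0 N1=alive,0 N2=alive,1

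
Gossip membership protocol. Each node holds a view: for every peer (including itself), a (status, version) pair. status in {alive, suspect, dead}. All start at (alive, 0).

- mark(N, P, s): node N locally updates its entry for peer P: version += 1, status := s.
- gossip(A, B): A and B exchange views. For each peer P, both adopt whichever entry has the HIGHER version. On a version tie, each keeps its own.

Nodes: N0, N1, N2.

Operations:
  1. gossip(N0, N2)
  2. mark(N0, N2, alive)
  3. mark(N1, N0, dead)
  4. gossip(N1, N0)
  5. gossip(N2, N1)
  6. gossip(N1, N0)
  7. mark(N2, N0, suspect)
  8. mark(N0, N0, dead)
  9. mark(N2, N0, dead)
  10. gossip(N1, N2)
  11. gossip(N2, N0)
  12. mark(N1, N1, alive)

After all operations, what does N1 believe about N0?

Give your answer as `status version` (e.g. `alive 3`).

Op 1: gossip N0<->N2 -> N0.N0=(alive,v0) N0.N1=(alive,v0) N0.N2=(alive,v0) | N2.N0=(alive,v0) N2.N1=(alive,v0) N2.N2=(alive,v0)
Op 2: N0 marks N2=alive -> (alive,v1)
Op 3: N1 marks N0=dead -> (dead,v1)
Op 4: gossip N1<->N0 -> N1.N0=(dead,v1) N1.N1=(alive,v0) N1.N2=(alive,v1) | N0.N0=(dead,v1) N0.N1=(alive,v0) N0.N2=(alive,v1)
Op 5: gossip N2<->N1 -> N2.N0=(dead,v1) N2.N1=(alive,v0) N2.N2=(alive,v1) | N1.N0=(dead,v1) N1.N1=(alive,v0) N1.N2=(alive,v1)
Op 6: gossip N1<->N0 -> N1.N0=(dead,v1) N1.N1=(alive,v0) N1.N2=(alive,v1) | N0.N0=(dead,v1) N0.N1=(alive,v0) N0.N2=(alive,v1)
Op 7: N2 marks N0=suspect -> (suspect,v2)
Op 8: N0 marks N0=dead -> (dead,v2)
Op 9: N2 marks N0=dead -> (dead,v3)
Op 10: gossip N1<->N2 -> N1.N0=(dead,v3) N1.N1=(alive,v0) N1.N2=(alive,v1) | N2.N0=(dead,v3) N2.N1=(alive,v0) N2.N2=(alive,v1)
Op 11: gossip N2<->N0 -> N2.N0=(dead,v3) N2.N1=(alive,v0) N2.N2=(alive,v1) | N0.N0=(dead,v3) N0.N1=(alive,v0) N0.N2=(alive,v1)
Op 12: N1 marks N1=alive -> (alive,v1)

Answer: dead 3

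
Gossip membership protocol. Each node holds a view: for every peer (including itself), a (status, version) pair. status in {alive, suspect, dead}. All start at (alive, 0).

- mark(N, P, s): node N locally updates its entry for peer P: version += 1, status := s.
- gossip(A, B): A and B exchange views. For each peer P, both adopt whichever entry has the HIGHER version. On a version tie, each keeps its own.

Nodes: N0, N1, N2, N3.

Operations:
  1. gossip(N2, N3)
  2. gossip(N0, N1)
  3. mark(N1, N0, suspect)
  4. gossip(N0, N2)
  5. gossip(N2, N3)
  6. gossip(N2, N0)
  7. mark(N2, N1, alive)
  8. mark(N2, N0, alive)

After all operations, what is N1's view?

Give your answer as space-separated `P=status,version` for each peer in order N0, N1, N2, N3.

Answer: N0=suspect,1 N1=alive,0 N2=alive,0 N3=alive,0

Derivation:
Op 1: gossip N2<->N3 -> N2.N0=(alive,v0) N2.N1=(alive,v0) N2.N2=(alive,v0) N2.N3=(alive,v0) | N3.N0=(alive,v0) N3.N1=(alive,v0) N3.N2=(alive,v0) N3.N3=(alive,v0)
Op 2: gossip N0<->N1 -> N0.N0=(alive,v0) N0.N1=(alive,v0) N0.N2=(alive,v0) N0.N3=(alive,v0) | N1.N0=(alive,v0) N1.N1=(alive,v0) N1.N2=(alive,v0) N1.N3=(alive,v0)
Op 3: N1 marks N0=suspect -> (suspect,v1)
Op 4: gossip N0<->N2 -> N0.N0=(alive,v0) N0.N1=(alive,v0) N0.N2=(alive,v0) N0.N3=(alive,v0) | N2.N0=(alive,v0) N2.N1=(alive,v0) N2.N2=(alive,v0) N2.N3=(alive,v0)
Op 5: gossip N2<->N3 -> N2.N0=(alive,v0) N2.N1=(alive,v0) N2.N2=(alive,v0) N2.N3=(alive,v0) | N3.N0=(alive,v0) N3.N1=(alive,v0) N3.N2=(alive,v0) N3.N3=(alive,v0)
Op 6: gossip N2<->N0 -> N2.N0=(alive,v0) N2.N1=(alive,v0) N2.N2=(alive,v0) N2.N3=(alive,v0) | N0.N0=(alive,v0) N0.N1=(alive,v0) N0.N2=(alive,v0) N0.N3=(alive,v0)
Op 7: N2 marks N1=alive -> (alive,v1)
Op 8: N2 marks N0=alive -> (alive,v1)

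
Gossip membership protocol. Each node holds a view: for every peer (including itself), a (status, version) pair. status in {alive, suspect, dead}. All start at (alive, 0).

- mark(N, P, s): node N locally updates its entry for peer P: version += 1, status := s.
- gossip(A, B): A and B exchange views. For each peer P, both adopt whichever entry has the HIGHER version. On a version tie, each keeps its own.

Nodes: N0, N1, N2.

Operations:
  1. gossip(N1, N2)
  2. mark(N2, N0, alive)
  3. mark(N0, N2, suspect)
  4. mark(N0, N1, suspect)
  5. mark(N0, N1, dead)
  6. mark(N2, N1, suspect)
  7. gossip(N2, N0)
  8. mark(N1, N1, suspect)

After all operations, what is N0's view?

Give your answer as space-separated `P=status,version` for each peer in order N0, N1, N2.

Op 1: gossip N1<->N2 -> N1.N0=(alive,v0) N1.N1=(alive,v0) N1.N2=(alive,v0) | N2.N0=(alive,v0) N2.N1=(alive,v0) N2.N2=(alive,v0)
Op 2: N2 marks N0=alive -> (alive,v1)
Op 3: N0 marks N2=suspect -> (suspect,v1)
Op 4: N0 marks N1=suspect -> (suspect,v1)
Op 5: N0 marks N1=dead -> (dead,v2)
Op 6: N2 marks N1=suspect -> (suspect,v1)
Op 7: gossip N2<->N0 -> N2.N0=(alive,v1) N2.N1=(dead,v2) N2.N2=(suspect,v1) | N0.N0=(alive,v1) N0.N1=(dead,v2) N0.N2=(suspect,v1)
Op 8: N1 marks N1=suspect -> (suspect,v1)

Answer: N0=alive,1 N1=dead,2 N2=suspect,1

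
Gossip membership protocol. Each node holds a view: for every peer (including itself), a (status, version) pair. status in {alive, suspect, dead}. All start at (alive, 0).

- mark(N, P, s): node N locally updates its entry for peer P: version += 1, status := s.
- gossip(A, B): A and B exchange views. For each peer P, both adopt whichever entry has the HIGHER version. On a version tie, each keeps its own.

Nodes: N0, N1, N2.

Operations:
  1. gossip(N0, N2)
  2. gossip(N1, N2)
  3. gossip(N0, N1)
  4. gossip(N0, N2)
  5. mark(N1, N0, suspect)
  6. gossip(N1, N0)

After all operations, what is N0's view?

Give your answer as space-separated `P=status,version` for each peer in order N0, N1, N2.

Answer: N0=suspect,1 N1=alive,0 N2=alive,0

Derivation:
Op 1: gossip N0<->N2 -> N0.N0=(alive,v0) N0.N1=(alive,v0) N0.N2=(alive,v0) | N2.N0=(alive,v0) N2.N1=(alive,v0) N2.N2=(alive,v0)
Op 2: gossip N1<->N2 -> N1.N0=(alive,v0) N1.N1=(alive,v0) N1.N2=(alive,v0) | N2.N0=(alive,v0) N2.N1=(alive,v0) N2.N2=(alive,v0)
Op 3: gossip N0<->N1 -> N0.N0=(alive,v0) N0.N1=(alive,v0) N0.N2=(alive,v0) | N1.N0=(alive,v0) N1.N1=(alive,v0) N1.N2=(alive,v0)
Op 4: gossip N0<->N2 -> N0.N0=(alive,v0) N0.N1=(alive,v0) N0.N2=(alive,v0) | N2.N0=(alive,v0) N2.N1=(alive,v0) N2.N2=(alive,v0)
Op 5: N1 marks N0=suspect -> (suspect,v1)
Op 6: gossip N1<->N0 -> N1.N0=(suspect,v1) N1.N1=(alive,v0) N1.N2=(alive,v0) | N0.N0=(suspect,v1) N0.N1=(alive,v0) N0.N2=(alive,v0)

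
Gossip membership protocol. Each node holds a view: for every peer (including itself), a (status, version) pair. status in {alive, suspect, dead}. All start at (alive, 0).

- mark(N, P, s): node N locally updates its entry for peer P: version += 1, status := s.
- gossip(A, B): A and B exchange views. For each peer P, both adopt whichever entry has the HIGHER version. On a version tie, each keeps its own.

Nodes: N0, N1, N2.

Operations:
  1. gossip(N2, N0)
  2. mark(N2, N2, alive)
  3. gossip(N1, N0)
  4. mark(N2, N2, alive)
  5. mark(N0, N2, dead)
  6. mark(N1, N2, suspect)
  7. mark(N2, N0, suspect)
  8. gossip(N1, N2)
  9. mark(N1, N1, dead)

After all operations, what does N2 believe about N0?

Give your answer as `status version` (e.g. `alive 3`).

Op 1: gossip N2<->N0 -> N2.N0=(alive,v0) N2.N1=(alive,v0) N2.N2=(alive,v0) | N0.N0=(alive,v0) N0.N1=(alive,v0) N0.N2=(alive,v0)
Op 2: N2 marks N2=alive -> (alive,v1)
Op 3: gossip N1<->N0 -> N1.N0=(alive,v0) N1.N1=(alive,v0) N1.N2=(alive,v0) | N0.N0=(alive,v0) N0.N1=(alive,v0) N0.N2=(alive,v0)
Op 4: N2 marks N2=alive -> (alive,v2)
Op 5: N0 marks N2=dead -> (dead,v1)
Op 6: N1 marks N2=suspect -> (suspect,v1)
Op 7: N2 marks N0=suspect -> (suspect,v1)
Op 8: gossip N1<->N2 -> N1.N0=(suspect,v1) N1.N1=(alive,v0) N1.N2=(alive,v2) | N2.N0=(suspect,v1) N2.N1=(alive,v0) N2.N2=(alive,v2)
Op 9: N1 marks N1=dead -> (dead,v1)

Answer: suspect 1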